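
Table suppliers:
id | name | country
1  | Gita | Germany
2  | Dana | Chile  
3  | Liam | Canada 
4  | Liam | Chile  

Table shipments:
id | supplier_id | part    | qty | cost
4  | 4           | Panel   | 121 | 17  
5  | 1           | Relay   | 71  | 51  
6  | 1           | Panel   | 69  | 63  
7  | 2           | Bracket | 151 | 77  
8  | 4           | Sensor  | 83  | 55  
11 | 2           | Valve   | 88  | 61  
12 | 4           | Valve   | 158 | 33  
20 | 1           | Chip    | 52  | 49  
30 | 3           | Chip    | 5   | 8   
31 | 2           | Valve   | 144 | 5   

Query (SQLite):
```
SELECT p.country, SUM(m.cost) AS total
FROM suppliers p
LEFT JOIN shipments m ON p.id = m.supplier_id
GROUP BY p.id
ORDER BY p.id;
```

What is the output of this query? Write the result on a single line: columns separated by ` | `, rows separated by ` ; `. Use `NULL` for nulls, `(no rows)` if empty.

LEFT JOIN keeps every suppliers row; unmatched ones get NULL for shipments columns.
Group by suppliers.id and compute SUM(m.cost). SUM over an all-NULL group is NULL.
  1: ids {5, 6, 20} → SUM(m.cost)=163
  2: ids {7, 11, 31} → SUM(m.cost)=143
  3: ids {30} → SUM(m.cost)=8
  4: ids {4, 8, 12} → SUM(m.cost)=105

Germany | 163 ; Chile | 143 ; Canada | 8 ; Chile | 105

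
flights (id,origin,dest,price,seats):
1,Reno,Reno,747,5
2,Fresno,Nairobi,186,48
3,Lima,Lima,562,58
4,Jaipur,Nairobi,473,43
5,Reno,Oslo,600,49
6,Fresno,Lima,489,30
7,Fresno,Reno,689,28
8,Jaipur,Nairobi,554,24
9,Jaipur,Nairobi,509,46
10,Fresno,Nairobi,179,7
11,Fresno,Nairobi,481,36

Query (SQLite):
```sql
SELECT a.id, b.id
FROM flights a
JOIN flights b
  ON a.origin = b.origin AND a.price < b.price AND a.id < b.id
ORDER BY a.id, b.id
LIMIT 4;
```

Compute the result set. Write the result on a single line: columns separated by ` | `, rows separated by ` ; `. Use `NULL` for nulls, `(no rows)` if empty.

2 | 6 ; 2 | 7 ; 2 | 11 ; 4 | 8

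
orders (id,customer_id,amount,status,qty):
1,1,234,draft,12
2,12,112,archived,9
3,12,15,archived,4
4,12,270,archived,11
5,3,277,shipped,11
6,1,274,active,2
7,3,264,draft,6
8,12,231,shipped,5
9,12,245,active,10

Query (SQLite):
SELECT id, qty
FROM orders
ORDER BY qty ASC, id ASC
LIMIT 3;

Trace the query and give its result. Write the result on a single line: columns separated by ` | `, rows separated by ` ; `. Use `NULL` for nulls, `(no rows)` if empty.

Sort by qty asc, tiebreak id asc: (2, id=6), (4, id=3), (5, id=8), (6, id=7), (9, id=2), (10, id=9) …. Take first 3.

6 | 2 ; 3 | 4 ; 8 | 5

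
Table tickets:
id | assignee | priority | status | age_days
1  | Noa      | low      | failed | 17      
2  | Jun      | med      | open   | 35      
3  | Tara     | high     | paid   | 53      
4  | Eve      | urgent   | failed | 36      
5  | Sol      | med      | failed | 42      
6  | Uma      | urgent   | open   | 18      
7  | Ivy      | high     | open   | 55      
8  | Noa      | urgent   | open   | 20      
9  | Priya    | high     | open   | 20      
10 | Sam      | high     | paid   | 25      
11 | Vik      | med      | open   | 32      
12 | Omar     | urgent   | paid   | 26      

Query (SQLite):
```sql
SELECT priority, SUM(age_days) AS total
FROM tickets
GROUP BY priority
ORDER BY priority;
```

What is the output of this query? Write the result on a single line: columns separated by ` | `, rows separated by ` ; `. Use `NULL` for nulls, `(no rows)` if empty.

Partition tickets by priority; compute SUM(age_days) within each group.
  high: ids {3, 7, 9, 10} → SUM(age_days)=153
  low: ids {1} → SUM(age_days)=17
  med: ids {2, 5, 11} → SUM(age_days)=109
  urgent: ids {4, 6, 8, 12} → SUM(age_days)=100

high | 153 ; low | 17 ; med | 109 ; urgent | 100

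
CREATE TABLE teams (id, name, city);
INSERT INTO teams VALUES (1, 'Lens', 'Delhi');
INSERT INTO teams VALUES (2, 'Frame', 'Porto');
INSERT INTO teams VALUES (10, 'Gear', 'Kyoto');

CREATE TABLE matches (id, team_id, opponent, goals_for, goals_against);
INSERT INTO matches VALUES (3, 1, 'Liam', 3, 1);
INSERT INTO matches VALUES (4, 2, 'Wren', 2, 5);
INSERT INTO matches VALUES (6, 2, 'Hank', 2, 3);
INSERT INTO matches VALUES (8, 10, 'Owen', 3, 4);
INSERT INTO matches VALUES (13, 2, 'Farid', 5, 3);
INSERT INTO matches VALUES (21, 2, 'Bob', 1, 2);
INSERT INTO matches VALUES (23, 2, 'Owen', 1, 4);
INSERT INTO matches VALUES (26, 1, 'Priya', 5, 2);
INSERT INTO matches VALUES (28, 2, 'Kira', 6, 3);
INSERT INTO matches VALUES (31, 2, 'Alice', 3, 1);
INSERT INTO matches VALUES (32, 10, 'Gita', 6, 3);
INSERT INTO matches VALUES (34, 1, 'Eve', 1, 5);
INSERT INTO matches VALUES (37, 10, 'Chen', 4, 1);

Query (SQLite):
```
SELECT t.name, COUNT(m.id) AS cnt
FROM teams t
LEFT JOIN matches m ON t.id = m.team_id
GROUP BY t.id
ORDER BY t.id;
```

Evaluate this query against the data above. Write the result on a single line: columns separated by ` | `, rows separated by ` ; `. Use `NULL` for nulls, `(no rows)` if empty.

Lens | 3 ; Frame | 7 ; Gear | 3

LEFT JOIN keeps every teams row; unmatched ones get NULL for matches columns.
Group by teams.id and compute COUNT(m.id). COUNT(col) of an all-NULL group is 0.
  1: ids {3, 26, 34} → COUNT(m.id)=3
  2: ids {4, 6, 13, 21, 23, 28, 31} → COUNT(m.id)=7
  10: ids {8, 32, 37} → COUNT(m.id)=3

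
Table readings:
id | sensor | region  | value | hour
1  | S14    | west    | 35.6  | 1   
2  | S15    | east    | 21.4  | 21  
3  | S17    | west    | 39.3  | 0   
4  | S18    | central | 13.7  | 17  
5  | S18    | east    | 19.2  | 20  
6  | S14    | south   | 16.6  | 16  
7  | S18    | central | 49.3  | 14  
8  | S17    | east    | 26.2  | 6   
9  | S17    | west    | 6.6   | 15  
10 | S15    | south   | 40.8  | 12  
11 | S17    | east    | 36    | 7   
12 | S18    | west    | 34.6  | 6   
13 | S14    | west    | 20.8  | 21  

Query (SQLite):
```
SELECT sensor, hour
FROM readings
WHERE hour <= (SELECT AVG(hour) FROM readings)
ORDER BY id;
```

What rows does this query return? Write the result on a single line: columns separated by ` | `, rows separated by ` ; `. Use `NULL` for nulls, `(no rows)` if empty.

Scalar subquery: AVG(hour) over all readings rows = 12.0.
Keep rows where hour <= that value.

S14 | 1 ; S17 | 0 ; S17 | 6 ; S15 | 12 ; S17 | 7 ; S18 | 6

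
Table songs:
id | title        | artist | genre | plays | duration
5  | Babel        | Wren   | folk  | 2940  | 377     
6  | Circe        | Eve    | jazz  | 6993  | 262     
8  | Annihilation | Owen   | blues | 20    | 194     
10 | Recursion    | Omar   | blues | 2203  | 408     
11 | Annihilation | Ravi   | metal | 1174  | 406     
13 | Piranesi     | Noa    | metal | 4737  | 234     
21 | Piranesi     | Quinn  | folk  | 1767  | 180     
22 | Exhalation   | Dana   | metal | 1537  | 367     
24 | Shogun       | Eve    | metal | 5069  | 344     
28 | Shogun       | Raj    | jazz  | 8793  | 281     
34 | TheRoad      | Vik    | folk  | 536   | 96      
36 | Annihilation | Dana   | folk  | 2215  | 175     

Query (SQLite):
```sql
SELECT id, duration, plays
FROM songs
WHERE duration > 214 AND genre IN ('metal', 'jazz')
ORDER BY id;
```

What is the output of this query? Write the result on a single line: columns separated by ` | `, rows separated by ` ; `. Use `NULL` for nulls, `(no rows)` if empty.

duration > 214: ids {5, 6, 10, 11, 13, 22, 24, 28}
genre IN ('metal', 'jazz'): ids {6, 11, 13, 22, 24, 28}
Combine with AND.

6 | 262 | 6993 ; 11 | 406 | 1174 ; 13 | 234 | 4737 ; 22 | 367 | 1537 ; 24 | 344 | 5069 ; 28 | 281 | 8793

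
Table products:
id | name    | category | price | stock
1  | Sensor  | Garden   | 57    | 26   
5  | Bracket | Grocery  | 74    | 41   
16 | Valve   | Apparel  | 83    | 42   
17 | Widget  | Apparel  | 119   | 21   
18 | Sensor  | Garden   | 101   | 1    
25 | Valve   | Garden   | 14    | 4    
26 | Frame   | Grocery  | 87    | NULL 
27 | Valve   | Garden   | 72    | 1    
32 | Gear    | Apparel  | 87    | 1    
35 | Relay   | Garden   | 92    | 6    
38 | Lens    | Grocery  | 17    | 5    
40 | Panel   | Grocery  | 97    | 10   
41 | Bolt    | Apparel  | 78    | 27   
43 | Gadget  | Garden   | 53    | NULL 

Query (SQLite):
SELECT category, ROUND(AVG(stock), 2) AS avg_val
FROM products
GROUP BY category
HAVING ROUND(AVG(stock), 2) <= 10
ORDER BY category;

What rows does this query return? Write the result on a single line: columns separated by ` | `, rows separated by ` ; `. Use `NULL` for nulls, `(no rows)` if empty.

Garden | 7.6

Partition products by category; compute ROUND(AVG(stock), 2) within each group.
HAVING: keep groups where ROUND(AVG(stock), 2) <= 10.
  Apparel: ids {16, 17, 32, 41} → ROUND(AVG(stock), 2)=22.75
  Garden: ids {1, 18, 25, 27, 35, 43} → ROUND(AVG(stock), 2)=7.6
  Grocery: ids {5, 26, 38, 40} → ROUND(AVG(stock), 2)=18.67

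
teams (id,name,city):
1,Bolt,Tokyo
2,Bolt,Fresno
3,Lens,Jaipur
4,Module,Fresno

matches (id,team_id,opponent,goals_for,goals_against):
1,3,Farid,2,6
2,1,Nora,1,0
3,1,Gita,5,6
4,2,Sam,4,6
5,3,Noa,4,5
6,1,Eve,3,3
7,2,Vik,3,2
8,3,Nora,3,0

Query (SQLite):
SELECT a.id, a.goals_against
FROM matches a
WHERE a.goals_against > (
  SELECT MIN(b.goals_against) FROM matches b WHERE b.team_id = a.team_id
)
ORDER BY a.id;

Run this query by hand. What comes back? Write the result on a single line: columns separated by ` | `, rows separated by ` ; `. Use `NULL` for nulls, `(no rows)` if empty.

For each matches row a, compute MIN(goals_against) over rows sharing a.team_id.
Keep row a if a.goals_against > that per-group MIN.
  team_id=1: MIN(goals_against) = 0
  team_id=2: MIN(goals_against) = 2
  team_id=3: MIN(goals_against) = 0

1 | 6 ; 3 | 6 ; 4 | 6 ; 5 | 5 ; 6 | 3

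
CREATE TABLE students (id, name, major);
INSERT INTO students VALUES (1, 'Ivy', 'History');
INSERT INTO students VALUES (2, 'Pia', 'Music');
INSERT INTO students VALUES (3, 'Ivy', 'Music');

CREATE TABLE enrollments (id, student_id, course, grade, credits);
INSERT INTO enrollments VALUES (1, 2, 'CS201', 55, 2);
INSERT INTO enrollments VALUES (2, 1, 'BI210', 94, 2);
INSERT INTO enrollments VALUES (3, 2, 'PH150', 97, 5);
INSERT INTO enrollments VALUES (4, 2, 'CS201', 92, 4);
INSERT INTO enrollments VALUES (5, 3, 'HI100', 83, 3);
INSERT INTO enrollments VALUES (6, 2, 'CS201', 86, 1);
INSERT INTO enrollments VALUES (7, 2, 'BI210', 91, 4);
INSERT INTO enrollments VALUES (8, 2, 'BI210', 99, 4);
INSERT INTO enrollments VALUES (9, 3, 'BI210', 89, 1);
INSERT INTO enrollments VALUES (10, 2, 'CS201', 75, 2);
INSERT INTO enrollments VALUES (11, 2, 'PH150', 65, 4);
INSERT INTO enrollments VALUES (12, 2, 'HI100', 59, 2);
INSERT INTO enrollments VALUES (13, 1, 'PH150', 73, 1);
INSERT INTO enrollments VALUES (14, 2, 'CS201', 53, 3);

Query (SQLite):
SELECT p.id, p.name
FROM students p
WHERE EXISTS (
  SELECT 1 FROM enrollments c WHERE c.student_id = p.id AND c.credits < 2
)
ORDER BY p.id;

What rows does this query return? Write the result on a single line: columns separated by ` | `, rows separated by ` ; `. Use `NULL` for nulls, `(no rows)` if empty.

For each students row, check whether any enrollments with matching student_id has credits < 2.
Keep rows where that is true.

1 | Ivy ; 2 | Pia ; 3 | Ivy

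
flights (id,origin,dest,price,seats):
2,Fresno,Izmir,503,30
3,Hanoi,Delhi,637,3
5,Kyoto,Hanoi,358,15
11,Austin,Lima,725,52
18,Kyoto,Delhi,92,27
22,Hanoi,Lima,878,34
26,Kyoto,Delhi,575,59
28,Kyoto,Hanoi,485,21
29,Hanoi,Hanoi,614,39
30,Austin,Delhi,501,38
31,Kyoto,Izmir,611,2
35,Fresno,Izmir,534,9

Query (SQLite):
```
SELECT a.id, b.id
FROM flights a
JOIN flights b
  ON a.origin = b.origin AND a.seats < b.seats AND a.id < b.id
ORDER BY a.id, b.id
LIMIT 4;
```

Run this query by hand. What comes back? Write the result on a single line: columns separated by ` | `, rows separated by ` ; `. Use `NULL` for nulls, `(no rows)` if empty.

3 | 22 ; 3 | 29 ; 5 | 18 ; 5 | 26

Pairs (a,b) with same origin, a.seats < b.seats, a.id < b.id.
origin groups: Austin:{11,30} Fresno:{2,35} Hanoi:{3,22,29} Kyoto:{5,18,26,28,31}
Ordered by (a.id, b.id); first 4.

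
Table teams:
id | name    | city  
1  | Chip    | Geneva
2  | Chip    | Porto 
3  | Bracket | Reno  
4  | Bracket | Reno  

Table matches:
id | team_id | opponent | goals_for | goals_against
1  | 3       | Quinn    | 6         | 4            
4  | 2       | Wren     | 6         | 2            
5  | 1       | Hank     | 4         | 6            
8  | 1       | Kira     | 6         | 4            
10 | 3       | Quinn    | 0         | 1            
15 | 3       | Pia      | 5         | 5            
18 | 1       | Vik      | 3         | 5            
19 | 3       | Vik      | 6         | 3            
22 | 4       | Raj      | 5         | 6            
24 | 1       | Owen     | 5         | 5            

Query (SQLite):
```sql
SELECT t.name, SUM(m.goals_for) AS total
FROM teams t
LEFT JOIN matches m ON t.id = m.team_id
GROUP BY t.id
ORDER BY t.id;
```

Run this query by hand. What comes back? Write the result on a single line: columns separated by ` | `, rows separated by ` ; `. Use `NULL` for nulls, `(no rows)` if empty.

Chip | 18 ; Chip | 6 ; Bracket | 17 ; Bracket | 5

LEFT JOIN keeps every teams row; unmatched ones get NULL for matches columns.
Group by teams.id and compute SUM(m.goals_for). SUM over an all-NULL group is NULL.
  1: ids {5, 8, 18, 24} → SUM(m.goals_for)=18
  2: ids {4} → SUM(m.goals_for)=6
  3: ids {1, 10, 15, 19} → SUM(m.goals_for)=17
  4: ids {22} → SUM(m.goals_for)=5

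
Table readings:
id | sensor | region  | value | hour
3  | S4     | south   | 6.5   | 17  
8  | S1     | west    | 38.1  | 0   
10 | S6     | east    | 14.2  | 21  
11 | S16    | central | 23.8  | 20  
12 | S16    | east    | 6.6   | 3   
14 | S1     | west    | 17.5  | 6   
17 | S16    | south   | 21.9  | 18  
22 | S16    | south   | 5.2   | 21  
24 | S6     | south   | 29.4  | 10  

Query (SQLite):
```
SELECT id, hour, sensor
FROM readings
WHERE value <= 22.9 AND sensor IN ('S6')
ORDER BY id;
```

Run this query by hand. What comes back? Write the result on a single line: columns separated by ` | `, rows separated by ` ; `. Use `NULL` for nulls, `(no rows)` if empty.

value <= 22.9: ids {3, 10, 12, 14, 17, 22}
sensor IN ('S6'): ids {10, 24}
Combine with AND.

10 | 21 | S6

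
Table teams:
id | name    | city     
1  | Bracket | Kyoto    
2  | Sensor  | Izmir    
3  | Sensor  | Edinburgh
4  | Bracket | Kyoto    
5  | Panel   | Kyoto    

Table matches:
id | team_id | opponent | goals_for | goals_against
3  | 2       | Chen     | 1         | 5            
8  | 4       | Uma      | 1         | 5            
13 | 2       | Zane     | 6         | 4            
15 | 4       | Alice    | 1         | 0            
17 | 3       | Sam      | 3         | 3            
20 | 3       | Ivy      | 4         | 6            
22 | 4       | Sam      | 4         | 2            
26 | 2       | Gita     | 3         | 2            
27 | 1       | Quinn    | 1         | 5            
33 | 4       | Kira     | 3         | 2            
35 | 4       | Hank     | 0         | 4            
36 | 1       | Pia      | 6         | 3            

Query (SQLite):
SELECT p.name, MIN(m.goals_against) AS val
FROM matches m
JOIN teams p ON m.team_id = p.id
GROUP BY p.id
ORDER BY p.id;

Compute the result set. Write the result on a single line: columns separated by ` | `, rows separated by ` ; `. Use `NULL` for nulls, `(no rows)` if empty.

Bracket | 3 ; Sensor | 2 ; Sensor | 3 ; Bracket | 0

Join each matches row to its teams via team_id.
Group joined rows by teams.id; compute MIN(m.goals_against) per group.
  1: ids {27, 36} → MIN(m.goals_against)=3
  2: ids {3, 13, 26} → MIN(m.goals_against)=2
  3: ids {17, 20} → MIN(m.goals_against)=3
  4: ids {8, 15, 22, 33, 35} → MIN(m.goals_against)=0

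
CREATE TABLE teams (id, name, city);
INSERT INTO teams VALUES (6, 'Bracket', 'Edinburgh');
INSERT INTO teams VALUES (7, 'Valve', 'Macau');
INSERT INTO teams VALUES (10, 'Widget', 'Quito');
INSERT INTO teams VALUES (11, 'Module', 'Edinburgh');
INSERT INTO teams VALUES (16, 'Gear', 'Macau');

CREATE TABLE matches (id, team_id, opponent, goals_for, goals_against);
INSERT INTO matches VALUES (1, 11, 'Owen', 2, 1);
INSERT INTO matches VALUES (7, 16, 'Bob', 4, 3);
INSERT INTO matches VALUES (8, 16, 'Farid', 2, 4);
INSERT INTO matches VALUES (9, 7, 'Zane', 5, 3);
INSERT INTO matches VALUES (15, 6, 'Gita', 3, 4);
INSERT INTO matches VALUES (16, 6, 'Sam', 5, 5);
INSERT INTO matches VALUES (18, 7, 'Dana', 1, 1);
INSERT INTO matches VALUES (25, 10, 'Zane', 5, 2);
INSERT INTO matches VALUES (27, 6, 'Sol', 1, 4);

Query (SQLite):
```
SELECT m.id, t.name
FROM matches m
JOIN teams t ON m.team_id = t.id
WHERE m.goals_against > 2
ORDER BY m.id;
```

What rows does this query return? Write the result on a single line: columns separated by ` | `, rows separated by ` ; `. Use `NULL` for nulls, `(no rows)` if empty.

7 | Gear ; 8 | Gear ; 9 | Valve ; 15 | Bracket ; 16 | Bracket ; 27 | Bracket

Each matches row matches the teams row where team_id = teams.id.
Then keep rows with m.goals_against > 2.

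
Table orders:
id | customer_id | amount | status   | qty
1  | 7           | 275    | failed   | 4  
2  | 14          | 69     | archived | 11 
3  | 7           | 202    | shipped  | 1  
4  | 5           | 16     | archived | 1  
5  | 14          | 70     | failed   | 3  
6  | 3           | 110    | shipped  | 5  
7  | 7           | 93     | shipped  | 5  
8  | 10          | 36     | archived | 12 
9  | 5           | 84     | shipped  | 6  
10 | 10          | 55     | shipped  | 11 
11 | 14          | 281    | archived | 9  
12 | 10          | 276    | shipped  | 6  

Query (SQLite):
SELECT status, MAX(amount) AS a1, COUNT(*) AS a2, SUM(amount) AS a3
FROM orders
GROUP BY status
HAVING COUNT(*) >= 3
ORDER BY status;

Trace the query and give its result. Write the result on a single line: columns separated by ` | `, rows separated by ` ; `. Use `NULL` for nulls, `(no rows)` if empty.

archived | 281 | 4 | 402 ; shipped | 276 | 6 | 820

Group orders by status.
Per group compute: MAX(amount), COUNT(*), SUM(amount).
HAVING: drop groups with fewer than 3 rows.
  archived: ids {2, 4, 8, 11} → MAX(amount)=281, COUNT(*)=4, SUM(amount)=402
  failed: ids {1, 5} → MAX(amount)=275, COUNT(*)=2, SUM(amount)=345
  shipped: ids {3, 6, 7, 9, 10, 12} → MAX(amount)=276, COUNT(*)=6, SUM(amount)=820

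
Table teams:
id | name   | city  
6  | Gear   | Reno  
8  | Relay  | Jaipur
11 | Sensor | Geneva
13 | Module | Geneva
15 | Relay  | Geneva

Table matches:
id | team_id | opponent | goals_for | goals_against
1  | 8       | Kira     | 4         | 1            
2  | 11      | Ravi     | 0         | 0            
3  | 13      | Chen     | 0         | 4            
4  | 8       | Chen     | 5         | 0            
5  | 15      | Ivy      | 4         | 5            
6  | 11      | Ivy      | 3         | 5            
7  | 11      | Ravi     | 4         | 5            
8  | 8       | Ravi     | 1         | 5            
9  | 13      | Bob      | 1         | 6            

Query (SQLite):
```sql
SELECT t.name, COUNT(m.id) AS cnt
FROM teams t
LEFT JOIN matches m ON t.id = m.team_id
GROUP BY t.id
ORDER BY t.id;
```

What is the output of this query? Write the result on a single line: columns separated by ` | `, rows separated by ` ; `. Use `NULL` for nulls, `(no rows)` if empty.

LEFT JOIN keeps every teams row; unmatched ones get NULL for matches columns.
Group by teams.id and compute COUNT(m.id). COUNT(col) of an all-NULL group is 0.
  6: ids {—} → COUNT(m.id)=0
  8: ids {1, 4, 8} → COUNT(m.id)=3
  11: ids {2, 6, 7} → COUNT(m.id)=3
  13: ids {3, 9} → COUNT(m.id)=2
  15: ids {5} → COUNT(m.id)=1

Gear | 0 ; Relay | 3 ; Sensor | 3 ; Module | 2 ; Relay | 1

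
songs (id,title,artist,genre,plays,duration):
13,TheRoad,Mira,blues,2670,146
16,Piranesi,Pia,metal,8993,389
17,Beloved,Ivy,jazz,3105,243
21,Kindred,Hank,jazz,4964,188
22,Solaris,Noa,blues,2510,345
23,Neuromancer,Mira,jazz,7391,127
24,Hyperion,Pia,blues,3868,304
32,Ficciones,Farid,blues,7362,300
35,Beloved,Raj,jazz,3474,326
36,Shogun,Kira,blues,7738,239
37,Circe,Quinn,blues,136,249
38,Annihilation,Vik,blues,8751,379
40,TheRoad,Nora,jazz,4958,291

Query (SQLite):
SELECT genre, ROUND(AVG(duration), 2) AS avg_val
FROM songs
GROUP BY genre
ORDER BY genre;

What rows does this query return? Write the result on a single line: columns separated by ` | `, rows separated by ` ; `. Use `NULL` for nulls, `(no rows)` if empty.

Partition songs by genre; compute ROUND(AVG(duration), 2) within each group.
  blues: ids {13, 22, 24, 32, 36, 37, 38} → ROUND(AVG(duration), 2)=280.29
  jazz: ids {17, 21, 23, 35, 40} → ROUND(AVG(duration), 2)=235
  metal: ids {16} → ROUND(AVG(duration), 2)=389

blues | 280.29 ; jazz | 235 ; metal | 389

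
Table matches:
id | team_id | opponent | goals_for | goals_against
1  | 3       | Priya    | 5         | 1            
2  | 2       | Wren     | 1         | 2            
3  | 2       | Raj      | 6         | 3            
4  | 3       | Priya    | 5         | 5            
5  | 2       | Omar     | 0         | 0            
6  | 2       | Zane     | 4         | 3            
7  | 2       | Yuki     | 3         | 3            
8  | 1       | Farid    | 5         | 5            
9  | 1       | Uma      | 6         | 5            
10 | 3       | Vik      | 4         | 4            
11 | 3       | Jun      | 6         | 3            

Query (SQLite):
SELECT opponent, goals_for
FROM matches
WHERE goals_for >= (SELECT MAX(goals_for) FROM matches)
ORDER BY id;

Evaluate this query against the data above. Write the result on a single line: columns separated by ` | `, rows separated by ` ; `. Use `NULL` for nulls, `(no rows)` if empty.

Scalar subquery: MAX(goals_for) over all matches rows = 6.
Keep rows where goals_for >= that value.

Raj | 6 ; Uma | 6 ; Jun | 6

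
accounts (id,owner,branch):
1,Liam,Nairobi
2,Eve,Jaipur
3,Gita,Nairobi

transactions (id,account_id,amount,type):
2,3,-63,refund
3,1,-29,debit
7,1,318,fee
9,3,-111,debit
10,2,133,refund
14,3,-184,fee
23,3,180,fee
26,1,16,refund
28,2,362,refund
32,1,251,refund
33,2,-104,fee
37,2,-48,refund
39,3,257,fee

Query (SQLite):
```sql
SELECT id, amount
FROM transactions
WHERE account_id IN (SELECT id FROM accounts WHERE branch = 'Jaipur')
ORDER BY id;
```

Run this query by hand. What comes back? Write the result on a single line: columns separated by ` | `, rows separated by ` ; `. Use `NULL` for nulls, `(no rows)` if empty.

Inner query: accounts.id where branch = 'Jaipur'.
Outer: keep transactions rows whose account_id is in that set.
Inner query → {2}

10 | 133 ; 28 | 362 ; 33 | -104 ; 37 | -48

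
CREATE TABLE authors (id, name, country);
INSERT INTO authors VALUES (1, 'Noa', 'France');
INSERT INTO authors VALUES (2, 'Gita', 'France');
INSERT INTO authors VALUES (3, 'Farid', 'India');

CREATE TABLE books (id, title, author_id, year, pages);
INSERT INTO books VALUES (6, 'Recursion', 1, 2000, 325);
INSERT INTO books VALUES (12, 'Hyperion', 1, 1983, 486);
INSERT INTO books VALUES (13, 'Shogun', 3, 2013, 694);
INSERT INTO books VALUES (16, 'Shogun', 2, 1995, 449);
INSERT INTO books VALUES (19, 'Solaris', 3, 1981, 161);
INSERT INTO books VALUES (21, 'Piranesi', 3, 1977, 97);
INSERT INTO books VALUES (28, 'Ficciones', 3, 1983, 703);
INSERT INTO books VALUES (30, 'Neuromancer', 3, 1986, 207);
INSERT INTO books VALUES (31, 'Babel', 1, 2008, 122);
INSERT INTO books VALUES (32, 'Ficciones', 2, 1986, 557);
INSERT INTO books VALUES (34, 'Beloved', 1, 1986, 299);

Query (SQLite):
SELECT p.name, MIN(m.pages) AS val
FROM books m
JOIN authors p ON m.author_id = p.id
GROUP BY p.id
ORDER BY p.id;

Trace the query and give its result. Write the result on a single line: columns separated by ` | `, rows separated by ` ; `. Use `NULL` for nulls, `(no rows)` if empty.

Noa | 122 ; Gita | 449 ; Farid | 97

Join each books row to its authors via author_id.
Group joined rows by authors.id; compute MIN(m.pages) per group.
  1: ids {6, 12, 31, 34} → MIN(m.pages)=122
  2: ids {16, 32} → MIN(m.pages)=449
  3: ids {13, 19, 21, 28, 30} → MIN(m.pages)=97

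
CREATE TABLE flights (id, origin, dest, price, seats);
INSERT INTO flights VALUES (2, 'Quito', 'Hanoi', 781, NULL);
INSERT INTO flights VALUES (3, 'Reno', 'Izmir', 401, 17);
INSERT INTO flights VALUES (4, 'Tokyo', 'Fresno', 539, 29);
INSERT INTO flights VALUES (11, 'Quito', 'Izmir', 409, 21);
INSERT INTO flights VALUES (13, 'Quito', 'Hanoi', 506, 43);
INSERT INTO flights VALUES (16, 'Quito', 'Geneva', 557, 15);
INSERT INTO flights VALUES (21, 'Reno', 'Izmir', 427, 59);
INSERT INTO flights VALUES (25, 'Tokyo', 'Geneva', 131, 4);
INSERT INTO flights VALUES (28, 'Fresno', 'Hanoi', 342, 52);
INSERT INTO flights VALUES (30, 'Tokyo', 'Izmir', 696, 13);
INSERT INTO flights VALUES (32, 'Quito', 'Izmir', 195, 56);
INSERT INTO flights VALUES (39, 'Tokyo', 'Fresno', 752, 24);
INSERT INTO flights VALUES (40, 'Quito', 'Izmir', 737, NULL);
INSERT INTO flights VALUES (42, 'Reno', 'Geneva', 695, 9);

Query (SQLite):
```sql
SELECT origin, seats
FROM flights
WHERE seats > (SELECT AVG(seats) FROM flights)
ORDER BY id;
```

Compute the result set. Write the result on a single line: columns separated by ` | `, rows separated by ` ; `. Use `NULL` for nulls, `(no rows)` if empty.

Scalar subquery: AVG(seats) over all flights rows = 28.5.
Keep rows where seats > that value.

Tokyo | 29 ; Quito | 43 ; Reno | 59 ; Fresno | 52 ; Quito | 56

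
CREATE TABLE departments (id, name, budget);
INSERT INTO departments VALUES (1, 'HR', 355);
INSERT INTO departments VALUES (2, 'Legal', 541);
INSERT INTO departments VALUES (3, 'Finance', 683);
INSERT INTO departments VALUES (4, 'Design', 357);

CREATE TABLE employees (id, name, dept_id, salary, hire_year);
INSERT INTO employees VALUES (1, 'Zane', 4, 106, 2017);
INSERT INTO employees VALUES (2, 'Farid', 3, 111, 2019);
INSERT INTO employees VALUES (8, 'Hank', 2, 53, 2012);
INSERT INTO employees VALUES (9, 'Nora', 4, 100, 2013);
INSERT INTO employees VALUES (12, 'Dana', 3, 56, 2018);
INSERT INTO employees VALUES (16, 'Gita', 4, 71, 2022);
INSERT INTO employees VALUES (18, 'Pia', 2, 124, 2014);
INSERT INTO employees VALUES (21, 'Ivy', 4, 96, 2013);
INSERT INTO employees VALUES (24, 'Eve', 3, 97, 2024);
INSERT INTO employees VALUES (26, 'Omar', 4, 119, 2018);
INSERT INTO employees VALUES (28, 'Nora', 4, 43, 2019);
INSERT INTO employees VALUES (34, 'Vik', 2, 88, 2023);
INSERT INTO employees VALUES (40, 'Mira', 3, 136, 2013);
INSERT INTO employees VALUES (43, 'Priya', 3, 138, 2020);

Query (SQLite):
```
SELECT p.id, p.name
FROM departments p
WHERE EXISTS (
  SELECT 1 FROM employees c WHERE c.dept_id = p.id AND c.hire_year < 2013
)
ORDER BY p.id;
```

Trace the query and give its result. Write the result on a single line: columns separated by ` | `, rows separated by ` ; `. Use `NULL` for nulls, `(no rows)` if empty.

2 | Legal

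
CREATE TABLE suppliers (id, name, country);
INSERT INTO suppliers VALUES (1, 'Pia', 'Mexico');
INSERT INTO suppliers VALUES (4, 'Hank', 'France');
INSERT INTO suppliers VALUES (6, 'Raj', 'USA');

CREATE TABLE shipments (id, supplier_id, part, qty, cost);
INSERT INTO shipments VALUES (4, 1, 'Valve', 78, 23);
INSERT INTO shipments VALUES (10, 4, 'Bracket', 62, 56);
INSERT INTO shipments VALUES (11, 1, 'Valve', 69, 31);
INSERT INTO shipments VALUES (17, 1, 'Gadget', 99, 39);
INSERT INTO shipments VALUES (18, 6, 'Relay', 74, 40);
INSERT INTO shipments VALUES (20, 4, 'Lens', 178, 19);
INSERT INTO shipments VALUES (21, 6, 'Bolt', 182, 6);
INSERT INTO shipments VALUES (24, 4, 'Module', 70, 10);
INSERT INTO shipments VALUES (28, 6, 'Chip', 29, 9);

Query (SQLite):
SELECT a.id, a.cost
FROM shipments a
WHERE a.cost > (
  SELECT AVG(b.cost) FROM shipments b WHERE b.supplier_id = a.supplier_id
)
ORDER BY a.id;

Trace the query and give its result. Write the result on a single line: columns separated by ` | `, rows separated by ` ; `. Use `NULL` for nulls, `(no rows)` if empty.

For each shipments row a, compute AVG(cost) over rows sharing a.supplier_id.
Keep row a if a.cost > that per-group AVG.
  supplier_id=1: AVG(cost) = 31.0
  supplier_id=4: AVG(cost) = 28.333333
  supplier_id=6: AVG(cost) = 18.333333

10 | 56 ; 17 | 39 ; 18 | 40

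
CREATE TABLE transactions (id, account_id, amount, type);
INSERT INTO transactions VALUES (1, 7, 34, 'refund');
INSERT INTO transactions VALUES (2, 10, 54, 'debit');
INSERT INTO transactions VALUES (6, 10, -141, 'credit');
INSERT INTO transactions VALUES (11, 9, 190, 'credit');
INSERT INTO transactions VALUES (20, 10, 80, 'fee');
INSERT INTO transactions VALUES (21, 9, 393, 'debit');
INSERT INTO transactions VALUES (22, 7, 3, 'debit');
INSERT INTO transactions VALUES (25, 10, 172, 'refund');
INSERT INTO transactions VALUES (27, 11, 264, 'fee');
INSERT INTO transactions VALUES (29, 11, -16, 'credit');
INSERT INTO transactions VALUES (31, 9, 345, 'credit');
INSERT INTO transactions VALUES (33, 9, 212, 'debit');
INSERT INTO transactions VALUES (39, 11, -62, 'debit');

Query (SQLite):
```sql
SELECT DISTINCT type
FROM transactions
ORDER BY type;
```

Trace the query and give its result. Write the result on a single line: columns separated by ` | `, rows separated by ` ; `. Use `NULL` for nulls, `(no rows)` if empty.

Collect distinct type values from transactions.

credit ; debit ; fee ; refund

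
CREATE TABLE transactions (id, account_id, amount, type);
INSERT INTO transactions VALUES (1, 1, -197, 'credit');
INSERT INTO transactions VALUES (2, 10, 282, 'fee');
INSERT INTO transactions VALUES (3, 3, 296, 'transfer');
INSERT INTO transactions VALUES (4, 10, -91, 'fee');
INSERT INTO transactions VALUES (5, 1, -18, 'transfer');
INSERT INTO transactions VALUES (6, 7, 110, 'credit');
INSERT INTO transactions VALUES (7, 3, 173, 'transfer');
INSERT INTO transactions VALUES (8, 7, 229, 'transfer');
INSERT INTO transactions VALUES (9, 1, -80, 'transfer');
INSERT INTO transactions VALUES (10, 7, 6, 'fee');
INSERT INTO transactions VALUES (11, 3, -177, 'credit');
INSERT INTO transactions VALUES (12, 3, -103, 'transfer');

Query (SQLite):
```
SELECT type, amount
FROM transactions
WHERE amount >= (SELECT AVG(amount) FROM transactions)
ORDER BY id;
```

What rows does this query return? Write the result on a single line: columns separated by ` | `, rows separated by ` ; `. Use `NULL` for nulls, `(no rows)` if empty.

Scalar subquery: AVG(amount) over all transactions rows = 35.833333 (≈; comparison uses full precision).
Keep rows where amount >= that value.

fee | 282 ; transfer | 296 ; credit | 110 ; transfer | 173 ; transfer | 229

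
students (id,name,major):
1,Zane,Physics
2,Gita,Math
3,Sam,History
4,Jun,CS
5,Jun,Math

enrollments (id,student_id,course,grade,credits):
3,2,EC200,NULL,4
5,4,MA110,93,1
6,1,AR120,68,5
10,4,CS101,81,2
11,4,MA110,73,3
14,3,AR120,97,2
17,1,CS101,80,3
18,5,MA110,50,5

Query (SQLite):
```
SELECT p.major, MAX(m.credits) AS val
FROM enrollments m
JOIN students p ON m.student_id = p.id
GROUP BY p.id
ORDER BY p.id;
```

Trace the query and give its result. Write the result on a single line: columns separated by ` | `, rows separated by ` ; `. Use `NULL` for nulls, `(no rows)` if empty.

Join each enrollments row to its students via student_id.
Group joined rows by students.id; compute MAX(m.credits) per group.
  1: ids {6, 17} → MAX(m.credits)=5
  2: ids {3} → MAX(m.credits)=4
  3: ids {14} → MAX(m.credits)=2
  4: ids {5, 10, 11} → MAX(m.credits)=3
  5: ids {18} → MAX(m.credits)=5

Physics | 5 ; Math | 4 ; History | 2 ; CS | 3 ; Math | 5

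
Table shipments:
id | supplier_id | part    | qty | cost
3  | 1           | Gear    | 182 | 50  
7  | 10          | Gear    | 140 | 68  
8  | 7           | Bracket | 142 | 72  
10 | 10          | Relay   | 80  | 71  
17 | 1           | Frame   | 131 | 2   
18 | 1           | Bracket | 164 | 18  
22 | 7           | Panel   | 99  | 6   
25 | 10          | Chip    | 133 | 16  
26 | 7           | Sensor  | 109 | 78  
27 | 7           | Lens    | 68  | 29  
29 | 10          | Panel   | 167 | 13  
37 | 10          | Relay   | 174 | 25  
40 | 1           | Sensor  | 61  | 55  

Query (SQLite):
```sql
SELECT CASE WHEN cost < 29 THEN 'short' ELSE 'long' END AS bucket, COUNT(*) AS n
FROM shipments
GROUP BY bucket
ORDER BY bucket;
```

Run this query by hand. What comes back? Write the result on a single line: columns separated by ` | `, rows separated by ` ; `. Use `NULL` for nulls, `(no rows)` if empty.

Bucket rows by cost < 29 → 'short' else 'long'; count each bucket.

long | 7 ; short | 6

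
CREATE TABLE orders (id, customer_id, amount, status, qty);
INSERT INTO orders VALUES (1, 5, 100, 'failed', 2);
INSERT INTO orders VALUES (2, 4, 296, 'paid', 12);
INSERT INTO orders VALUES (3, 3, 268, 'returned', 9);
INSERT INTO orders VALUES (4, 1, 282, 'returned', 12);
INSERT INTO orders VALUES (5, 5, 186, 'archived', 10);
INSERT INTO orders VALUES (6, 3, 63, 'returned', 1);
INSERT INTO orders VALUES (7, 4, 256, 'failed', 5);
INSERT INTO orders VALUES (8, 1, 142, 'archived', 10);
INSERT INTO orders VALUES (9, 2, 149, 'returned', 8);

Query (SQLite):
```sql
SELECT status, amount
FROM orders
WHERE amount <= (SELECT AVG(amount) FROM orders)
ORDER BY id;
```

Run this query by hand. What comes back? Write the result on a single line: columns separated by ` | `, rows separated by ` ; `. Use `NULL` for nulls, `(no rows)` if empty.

Scalar subquery: AVG(amount) over all orders rows = 193.555556 (≈; comparison uses full precision).
Keep rows where amount <= that value.

failed | 100 ; archived | 186 ; returned | 63 ; archived | 142 ; returned | 149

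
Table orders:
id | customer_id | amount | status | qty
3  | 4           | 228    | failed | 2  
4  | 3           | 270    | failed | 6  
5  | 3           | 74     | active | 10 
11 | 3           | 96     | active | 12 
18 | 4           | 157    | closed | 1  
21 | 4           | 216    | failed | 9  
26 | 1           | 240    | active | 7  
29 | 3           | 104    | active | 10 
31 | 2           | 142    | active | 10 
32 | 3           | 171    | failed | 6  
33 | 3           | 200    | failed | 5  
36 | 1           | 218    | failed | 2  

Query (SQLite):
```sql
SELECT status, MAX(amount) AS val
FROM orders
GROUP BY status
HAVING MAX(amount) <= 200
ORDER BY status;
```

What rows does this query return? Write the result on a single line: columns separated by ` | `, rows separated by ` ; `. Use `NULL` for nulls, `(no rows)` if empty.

Partition orders by status; compute MAX(amount) within each group.
HAVING: keep groups where MAX(amount) <= 200.
  active: ids {5, 11, 26, 29, 31} → MAX(amount)=240
  closed: ids {18} → MAX(amount)=157
  failed: ids {3, 4, 21, 32, 33, 36} → MAX(amount)=270

closed | 157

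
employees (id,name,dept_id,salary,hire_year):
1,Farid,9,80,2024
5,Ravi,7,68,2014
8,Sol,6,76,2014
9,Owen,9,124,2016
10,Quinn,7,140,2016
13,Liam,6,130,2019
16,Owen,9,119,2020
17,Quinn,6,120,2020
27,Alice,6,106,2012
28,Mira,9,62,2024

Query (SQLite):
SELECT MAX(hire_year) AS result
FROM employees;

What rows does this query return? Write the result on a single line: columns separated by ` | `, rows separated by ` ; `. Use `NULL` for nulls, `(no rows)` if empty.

2024

All hire_year values: [2024, 2014, 2014, 2016, 2016, 2019, 2020, 2020, 2012, 2024].
MAX of non-NULL values = 2024.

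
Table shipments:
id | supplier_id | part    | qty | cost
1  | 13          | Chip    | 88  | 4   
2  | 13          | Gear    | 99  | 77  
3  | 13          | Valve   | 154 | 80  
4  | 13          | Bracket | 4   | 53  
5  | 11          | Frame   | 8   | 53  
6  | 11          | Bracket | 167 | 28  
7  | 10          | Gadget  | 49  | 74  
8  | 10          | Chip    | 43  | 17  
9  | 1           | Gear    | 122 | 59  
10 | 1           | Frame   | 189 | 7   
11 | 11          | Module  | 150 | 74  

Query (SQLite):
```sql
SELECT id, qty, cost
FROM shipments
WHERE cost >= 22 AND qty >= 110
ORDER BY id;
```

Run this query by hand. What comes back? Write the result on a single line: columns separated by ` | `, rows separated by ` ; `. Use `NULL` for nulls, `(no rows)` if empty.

cost >= 22: ids {2, 3, 4, 5, 6, 7, 9, 11}
qty >= 110: ids {3, 6, 9, 10, 11}
Combine with AND.

3 | 154 | 80 ; 6 | 167 | 28 ; 9 | 122 | 59 ; 11 | 150 | 74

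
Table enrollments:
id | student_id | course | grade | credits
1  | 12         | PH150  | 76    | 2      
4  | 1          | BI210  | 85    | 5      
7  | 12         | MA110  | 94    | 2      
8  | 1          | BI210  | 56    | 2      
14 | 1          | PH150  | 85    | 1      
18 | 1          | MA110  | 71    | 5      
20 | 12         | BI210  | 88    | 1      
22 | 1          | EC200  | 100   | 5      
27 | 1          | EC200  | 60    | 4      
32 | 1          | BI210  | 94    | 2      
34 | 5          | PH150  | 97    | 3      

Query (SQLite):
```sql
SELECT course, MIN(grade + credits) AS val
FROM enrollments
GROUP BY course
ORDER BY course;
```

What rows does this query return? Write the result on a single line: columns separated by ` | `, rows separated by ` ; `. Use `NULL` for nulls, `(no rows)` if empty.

BI210 | 58 ; EC200 | 64 ; MA110 | 76 ; PH150 | 78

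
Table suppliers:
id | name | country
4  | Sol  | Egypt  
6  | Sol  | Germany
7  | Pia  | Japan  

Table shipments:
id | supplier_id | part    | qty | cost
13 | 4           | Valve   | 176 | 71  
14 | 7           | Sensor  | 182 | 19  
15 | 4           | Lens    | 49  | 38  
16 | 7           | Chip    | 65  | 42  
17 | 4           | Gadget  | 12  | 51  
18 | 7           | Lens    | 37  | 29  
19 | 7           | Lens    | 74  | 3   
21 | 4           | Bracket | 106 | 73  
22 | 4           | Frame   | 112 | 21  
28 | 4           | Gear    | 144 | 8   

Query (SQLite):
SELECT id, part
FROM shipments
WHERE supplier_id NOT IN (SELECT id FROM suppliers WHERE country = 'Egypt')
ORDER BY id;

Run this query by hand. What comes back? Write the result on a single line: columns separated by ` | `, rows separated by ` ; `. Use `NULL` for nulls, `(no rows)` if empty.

Inner query: suppliers.id where country = 'Egypt'.
Outer: keep shipments rows whose supplier_id is not in that set.
Inner query → {4}

14 | Sensor ; 16 | Chip ; 18 | Lens ; 19 | Lens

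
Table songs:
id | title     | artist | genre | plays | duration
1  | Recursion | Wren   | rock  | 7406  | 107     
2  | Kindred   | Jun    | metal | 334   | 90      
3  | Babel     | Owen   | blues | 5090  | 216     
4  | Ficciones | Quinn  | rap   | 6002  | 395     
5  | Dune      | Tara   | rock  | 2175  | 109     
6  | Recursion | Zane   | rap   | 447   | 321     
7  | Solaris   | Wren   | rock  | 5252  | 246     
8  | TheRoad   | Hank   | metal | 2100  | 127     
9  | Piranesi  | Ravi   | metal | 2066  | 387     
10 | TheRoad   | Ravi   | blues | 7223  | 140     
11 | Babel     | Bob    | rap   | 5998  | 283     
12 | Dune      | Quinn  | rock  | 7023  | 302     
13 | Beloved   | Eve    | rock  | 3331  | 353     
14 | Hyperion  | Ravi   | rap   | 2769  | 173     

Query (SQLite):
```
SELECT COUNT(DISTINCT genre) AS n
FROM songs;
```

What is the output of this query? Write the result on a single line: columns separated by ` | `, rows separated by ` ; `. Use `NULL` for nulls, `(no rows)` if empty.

Count distinct non-NULL genre values.

4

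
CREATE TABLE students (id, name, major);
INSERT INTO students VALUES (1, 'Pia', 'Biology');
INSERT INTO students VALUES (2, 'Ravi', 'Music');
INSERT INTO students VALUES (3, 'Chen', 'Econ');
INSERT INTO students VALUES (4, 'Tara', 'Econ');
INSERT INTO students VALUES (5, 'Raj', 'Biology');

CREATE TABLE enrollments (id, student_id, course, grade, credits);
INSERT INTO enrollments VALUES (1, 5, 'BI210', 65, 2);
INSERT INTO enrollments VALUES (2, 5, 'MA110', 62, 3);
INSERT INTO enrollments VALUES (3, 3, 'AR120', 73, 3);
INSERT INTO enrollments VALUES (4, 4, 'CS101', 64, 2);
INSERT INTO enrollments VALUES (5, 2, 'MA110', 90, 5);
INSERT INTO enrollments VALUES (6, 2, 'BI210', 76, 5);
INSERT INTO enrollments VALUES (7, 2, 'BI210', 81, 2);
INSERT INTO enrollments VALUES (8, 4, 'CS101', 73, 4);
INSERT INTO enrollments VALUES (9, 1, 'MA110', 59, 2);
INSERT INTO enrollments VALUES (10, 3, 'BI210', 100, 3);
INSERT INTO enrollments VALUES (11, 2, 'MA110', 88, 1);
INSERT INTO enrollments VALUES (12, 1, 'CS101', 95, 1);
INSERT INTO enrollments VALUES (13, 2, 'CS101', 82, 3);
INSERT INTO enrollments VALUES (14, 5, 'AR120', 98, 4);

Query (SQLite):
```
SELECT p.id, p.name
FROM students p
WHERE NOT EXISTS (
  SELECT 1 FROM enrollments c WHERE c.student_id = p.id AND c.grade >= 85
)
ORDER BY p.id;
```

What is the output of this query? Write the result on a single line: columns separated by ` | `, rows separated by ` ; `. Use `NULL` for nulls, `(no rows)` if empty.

4 | Tara

For each students row, check whether any enrollments with matching student_id has grade >= 85.
Keep rows where that is false.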